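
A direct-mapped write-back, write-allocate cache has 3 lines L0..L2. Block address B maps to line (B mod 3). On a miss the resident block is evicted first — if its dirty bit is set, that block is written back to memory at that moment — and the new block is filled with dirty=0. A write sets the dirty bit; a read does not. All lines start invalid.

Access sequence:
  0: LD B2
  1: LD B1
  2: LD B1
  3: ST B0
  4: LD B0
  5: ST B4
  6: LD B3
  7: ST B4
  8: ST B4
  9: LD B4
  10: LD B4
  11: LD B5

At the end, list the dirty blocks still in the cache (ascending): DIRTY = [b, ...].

  0 | R B2 → L2 miss [-]
  1 | R B1 → L1 miss [-]
  2 | R B1 → L1 hit [-]
  3 | W B0 → L0 miss [D]
  4 | R B0 → L0 hit [D]
  5 | W B4 → L1 miss [D]
  6 | R B3 → L0 miss wb→B0 [-]
  7 | W B4 → L1 hit [D]
  8 | W B4 → L1 hit [D]
  9 | R B4 → L1 hit [D]
  10 | R B4 → L1 hit [D]
  11 | R B5 → L2 miss [-]

DIRTY = [4]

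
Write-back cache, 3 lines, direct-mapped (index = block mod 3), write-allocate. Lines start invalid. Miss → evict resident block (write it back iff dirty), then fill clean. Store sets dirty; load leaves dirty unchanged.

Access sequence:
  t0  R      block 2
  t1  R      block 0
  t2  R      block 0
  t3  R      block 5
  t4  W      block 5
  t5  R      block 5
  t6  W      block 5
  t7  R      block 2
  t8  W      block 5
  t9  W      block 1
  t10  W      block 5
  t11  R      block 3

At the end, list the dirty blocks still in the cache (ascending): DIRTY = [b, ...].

DIRTY = [1, 5]

0: R B2 → L2 miss [-]
1: R B0 → L0 miss [-]
2: R B0 → L0 hit [-]
3: R B5 → L2 miss [-]
4: W B5 → L2 hit [D]
5: R B5 → L2 hit [D]
6: W B5 → L2 hit [D]
7: R B2 → L2 miss wb→B5 [-]
8: W B5 → L2 miss [D]
9: W B1 → L1 miss [D]
10: W B5 → L2 hit [D]
11: R B3 → L0 miss [-]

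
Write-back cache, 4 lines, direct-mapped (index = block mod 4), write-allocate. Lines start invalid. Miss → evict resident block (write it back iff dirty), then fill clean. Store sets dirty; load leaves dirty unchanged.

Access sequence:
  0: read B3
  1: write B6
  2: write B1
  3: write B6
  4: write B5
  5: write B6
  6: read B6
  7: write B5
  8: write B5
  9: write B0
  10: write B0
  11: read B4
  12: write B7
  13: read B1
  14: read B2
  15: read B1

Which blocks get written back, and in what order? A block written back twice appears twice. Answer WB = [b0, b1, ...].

WB = [1, 0, 5, 6]

  0 | R B3 → L3 miss [-]
  1 | W B6 → L2 miss [D]
  2 | W B1 → L1 miss [D]
  3 | W B6 → L2 hit [D]
  4 | W B5 → L1 miss wb→B1 [D]
  5 | W B6 → L2 hit [D]
  6 | R B6 → L2 hit [D]
  7 | W B5 → L1 hit [D]
  8 | W B5 → L1 hit [D]
  9 | W B0 → L0 miss [D]
  10 | W B0 → L0 hit [D]
  11 | R B4 → L0 miss wb→B0 [-]
  12 | W B7 → L3 miss [D]
  13 | R B1 → L1 miss wb→B5 [-]
  14 | R B2 → L2 miss wb→B6 [-]
  15 | R B1 → L1 hit [-]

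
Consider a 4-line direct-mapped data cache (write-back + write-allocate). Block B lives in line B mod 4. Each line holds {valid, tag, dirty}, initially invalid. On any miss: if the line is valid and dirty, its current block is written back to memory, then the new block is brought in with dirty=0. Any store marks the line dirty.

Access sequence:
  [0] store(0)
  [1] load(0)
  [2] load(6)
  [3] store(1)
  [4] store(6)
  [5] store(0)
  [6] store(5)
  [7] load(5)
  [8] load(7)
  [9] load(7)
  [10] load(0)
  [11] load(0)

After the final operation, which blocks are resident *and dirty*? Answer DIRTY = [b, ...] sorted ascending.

DIRTY = [0, 5, 6]

  0 | W B0 → L0 miss [D]
  1 | R B0 → L0 hit [D]
  2 | R B6 → L2 miss [-]
  3 | W B1 → L1 miss [D]
  4 | W B6 → L2 hit [D]
  5 | W B0 → L0 hit [D]
  6 | W B5 → L1 miss wb→B1 [D]
  7 | R B5 → L1 hit [D]
  8 | R B7 → L3 miss [-]
  9 | R B7 → L3 hit [-]
  10 | R B0 → L0 hit [D]
  11 | R B0 → L0 hit [D]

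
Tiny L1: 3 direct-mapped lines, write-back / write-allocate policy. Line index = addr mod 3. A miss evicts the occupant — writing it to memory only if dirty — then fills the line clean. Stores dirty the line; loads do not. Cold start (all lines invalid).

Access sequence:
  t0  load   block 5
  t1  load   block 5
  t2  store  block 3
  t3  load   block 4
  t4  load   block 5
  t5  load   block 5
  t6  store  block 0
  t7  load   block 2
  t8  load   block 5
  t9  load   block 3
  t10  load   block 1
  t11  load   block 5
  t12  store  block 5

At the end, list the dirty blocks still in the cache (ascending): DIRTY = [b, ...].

DIRTY = [5]

0: R B5 -> L2 miss  d=-]
1: R B5 -> L2 hit  d=-]
2: W B3 -> L0 miss  d=D]
3: R B4 -> L1 miss  d=-]
4: R B5 -> L2 hit  d=-]
5: R B5 -> L2 hit  d=-]
6: W B0 -> L0 miss wb->B3  d=D]
7: R B2 -> L2 miss  d=-]
8: R B5 -> L2 miss  d=-]
9: R B3 -> L0 miss wb->B0  d=-]
10: R B1 -> L1 miss  d=-]
11: R B5 -> L2 hit  d=-]
12: W B5 -> L2 hit  d=D]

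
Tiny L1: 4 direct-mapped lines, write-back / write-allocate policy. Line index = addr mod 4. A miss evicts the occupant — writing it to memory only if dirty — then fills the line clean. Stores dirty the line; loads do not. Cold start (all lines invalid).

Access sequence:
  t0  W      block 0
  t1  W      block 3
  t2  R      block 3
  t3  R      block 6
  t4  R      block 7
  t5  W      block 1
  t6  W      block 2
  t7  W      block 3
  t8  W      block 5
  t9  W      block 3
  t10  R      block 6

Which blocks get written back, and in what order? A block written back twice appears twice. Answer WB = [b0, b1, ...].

0: W B0 → L0 miss [D]
1: W B3 → L3 miss [D]
2: R B3 → L3 hit [D]
3: R B6 → L2 miss [-]
4: R B7 → L3 miss wb→B3 [-]
5: W B1 → L1 miss [D]
6: W B2 → L2 miss [D]
7: W B3 → L3 miss [D]
8: W B5 → L1 miss wb→B1 [D]
9: W B3 → L3 hit [D]
10: R B6 → L2 miss wb→B2 [-]

WB = [3, 1, 2]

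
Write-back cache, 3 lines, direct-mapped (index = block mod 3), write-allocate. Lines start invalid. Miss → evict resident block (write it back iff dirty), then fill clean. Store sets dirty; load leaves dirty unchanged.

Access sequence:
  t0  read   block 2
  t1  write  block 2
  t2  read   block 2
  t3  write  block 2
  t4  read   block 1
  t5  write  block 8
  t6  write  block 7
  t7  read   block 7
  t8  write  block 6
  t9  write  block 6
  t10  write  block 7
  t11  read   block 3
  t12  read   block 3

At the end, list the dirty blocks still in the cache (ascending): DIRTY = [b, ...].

DIRTY = [7, 8]

  0 | R B2 → L2 miss [-]
  1 | W B2 → L2 hit [D]
  2 | R B2 → L2 hit [D]
  3 | W B2 → L2 hit [D]
  4 | R B1 → L1 miss [-]
  5 | W B8 → L2 miss wb→B2 [D]
  6 | W B7 → L1 miss [D]
  7 | R B7 → L1 hit [D]
  8 | W B6 → L0 miss [D]
  9 | W B6 → L0 hit [D]
  10 | W B7 → L1 hit [D]
  11 | R B3 → L0 miss wb→B6 [-]
  12 | R B3 → L0 hit [-]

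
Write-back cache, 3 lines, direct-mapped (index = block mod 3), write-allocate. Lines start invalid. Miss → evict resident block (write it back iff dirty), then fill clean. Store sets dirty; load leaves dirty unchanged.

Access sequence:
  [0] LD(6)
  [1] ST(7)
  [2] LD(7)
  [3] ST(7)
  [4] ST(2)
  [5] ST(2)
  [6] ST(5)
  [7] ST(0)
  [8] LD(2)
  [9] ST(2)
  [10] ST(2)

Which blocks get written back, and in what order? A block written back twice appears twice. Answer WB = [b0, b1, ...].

0: R B6 -> L0 miss  d=-]
1: W B7 -> L1 miss  d=D]
2: R B7 -> L1 hit  d=D]
3: W B7 -> L1 hit  d=D]
4: W B2 -> L2 miss  d=D]
5: W B2 -> L2 hit  d=D]
6: W B5 -> L2 miss wb->B2  d=D]
7: W B0 -> L0 miss  d=D]
8: R B2 -> L2 miss wb->B5  d=-]
9: W B2 -> L2 hit  d=D]
10: W B2 -> L2 hit  d=D]

WB = [2, 5]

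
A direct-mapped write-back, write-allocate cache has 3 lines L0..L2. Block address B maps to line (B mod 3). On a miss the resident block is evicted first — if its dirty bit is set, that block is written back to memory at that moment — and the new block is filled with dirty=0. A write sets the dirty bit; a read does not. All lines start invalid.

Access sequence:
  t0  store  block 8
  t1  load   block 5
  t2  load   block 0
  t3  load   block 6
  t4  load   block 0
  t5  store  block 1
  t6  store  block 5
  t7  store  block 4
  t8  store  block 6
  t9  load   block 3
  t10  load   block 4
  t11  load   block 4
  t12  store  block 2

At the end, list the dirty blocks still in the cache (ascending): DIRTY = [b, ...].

0: W B8 -> L2 miss  d=D]
1: R B5 -> L2 miss wb->B8  d=-]
2: R B0 -> L0 miss  d=-]
3: R B6 -> L0 miss  d=-]
4: R B0 -> L0 miss  d=-]
5: W B1 -> L1 miss  d=D]
6: W B5 -> L2 hit  d=D]
7: W B4 -> L1 miss wb->B1  d=D]
8: W B6 -> L0 miss  d=D]
9: R B3 -> L0 miss wb->B6  d=-]
10: R B4 -> L1 hit  d=D]
11: R B4 -> L1 hit  d=D]
12: W B2 -> L2 miss wb->B5  d=D]

DIRTY = [2, 4]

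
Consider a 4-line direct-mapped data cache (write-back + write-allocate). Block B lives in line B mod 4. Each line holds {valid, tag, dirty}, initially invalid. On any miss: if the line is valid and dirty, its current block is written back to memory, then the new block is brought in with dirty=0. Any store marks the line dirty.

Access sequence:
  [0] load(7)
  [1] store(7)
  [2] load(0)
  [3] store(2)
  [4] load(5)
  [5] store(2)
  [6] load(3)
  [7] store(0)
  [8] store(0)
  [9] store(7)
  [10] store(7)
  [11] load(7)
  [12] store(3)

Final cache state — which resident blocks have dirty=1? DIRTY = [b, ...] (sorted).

DIRTY = [0, 2, 3]

0: R B7 -> L3 miss  d=-]
1: W B7 -> L3 hit  d=D]
2: R B0 -> L0 miss  d=-]
3: W B2 -> L2 miss  d=D]
4: R B5 -> L1 miss  d=-]
5: W B2 -> L2 hit  d=D]
6: R B3 -> L3 miss wb->B7  d=-]
7: W B0 -> L0 hit  d=D]
8: W B0 -> L0 hit  d=D]
9: W B7 -> L3 miss  d=D]
10: W B7 -> L3 hit  d=D]
11: R B7 -> L3 hit  d=D]
12: W B3 -> L3 miss wb->B7  d=D]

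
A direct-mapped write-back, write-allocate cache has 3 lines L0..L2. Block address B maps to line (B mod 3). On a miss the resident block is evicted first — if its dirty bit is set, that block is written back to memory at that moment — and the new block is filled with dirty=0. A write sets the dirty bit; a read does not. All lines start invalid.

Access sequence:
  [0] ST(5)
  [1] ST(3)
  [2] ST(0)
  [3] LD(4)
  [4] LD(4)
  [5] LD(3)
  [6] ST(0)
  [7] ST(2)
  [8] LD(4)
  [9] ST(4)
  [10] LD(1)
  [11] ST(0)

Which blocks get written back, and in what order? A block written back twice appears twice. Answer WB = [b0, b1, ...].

WB = [3, 0, 5, 4]

0: W B5 -> L2 miss  d=D]
1: W B3 -> L0 miss  d=D]
2: W B0 -> L0 miss wb->B3  d=D]
3: R B4 -> L1 miss  d=-]
4: R B4 -> L1 hit  d=-]
5: R B3 -> L0 miss wb->B0  d=-]
6: W B0 -> L0 miss  d=D]
7: W B2 -> L2 miss wb->B5  d=D]
8: R B4 -> L1 hit  d=-]
9: W B4 -> L1 hit  d=D]
10: R B1 -> L1 miss wb->B4  d=-]
11: W B0 -> L0 hit  d=D]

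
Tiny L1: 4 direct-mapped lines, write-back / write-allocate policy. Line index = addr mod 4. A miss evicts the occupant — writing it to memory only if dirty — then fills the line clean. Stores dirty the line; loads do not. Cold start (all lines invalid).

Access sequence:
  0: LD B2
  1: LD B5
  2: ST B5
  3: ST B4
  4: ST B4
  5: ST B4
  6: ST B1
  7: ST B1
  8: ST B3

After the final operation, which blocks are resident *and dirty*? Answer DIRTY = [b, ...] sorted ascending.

DIRTY = [1, 3, 4]

0: R B2 -> L2 miss  d=-]
1: R B5 -> L1 miss  d=-]
2: W B5 -> L1 hit  d=D]
3: W B4 -> L0 miss  d=D]
4: W B4 -> L0 hit  d=D]
5: W B4 -> L0 hit  d=D]
6: W B1 -> L1 miss wb->B5  d=D]
7: W B1 -> L1 hit  d=D]
8: W B3 -> L3 miss  d=D]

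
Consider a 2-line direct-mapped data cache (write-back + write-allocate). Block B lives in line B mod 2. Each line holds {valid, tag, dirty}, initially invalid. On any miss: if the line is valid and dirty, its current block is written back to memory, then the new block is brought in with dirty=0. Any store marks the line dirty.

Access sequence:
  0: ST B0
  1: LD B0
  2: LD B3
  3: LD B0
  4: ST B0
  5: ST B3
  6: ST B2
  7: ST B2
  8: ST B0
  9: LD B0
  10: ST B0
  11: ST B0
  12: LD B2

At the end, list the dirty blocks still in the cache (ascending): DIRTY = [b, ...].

DIRTY = [3]

  0 | W B0 → L0 miss [D]
  1 | R B0 → L0 hit [D]
  2 | R B3 → L1 miss [-]
  3 | R B0 → L0 hit [D]
  4 | W B0 → L0 hit [D]
  5 | W B3 → L1 hit [D]
  6 | W B2 → L0 miss wb→B0 [D]
  7 | W B2 → L0 hit [D]
  8 | W B0 → L0 miss wb→B2 [D]
  9 | R B0 → L0 hit [D]
  10 | W B0 → L0 hit [D]
  11 | W B0 → L0 hit [D]
  12 | R B2 → L0 miss wb→B0 [-]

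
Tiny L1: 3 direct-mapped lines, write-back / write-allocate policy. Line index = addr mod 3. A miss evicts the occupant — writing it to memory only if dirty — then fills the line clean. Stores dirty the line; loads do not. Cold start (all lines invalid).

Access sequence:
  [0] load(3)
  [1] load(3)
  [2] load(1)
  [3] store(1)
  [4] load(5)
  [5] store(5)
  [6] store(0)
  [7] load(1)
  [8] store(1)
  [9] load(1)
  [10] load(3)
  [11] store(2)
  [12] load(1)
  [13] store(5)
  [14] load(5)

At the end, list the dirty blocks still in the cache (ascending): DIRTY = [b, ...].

DIRTY = [1, 5]

  0 | R B3 → L0 miss [-]
  1 | R B3 → L0 hit [-]
  2 | R B1 → L1 miss [-]
  3 | W B1 → L1 hit [D]
  4 | R B5 → L2 miss [-]
  5 | W B5 → L2 hit [D]
  6 | W B0 → L0 miss [D]
  7 | R B1 → L1 hit [D]
  8 | W B1 → L1 hit [D]
  9 | R B1 → L1 hit [D]
  10 | R B3 → L0 miss wb→B0 [-]
  11 | W B2 → L2 miss wb→B5 [D]
  12 | R B1 → L1 hit [D]
  13 | W B5 → L2 miss wb→B2 [D]
  14 | R B5 → L2 hit [D]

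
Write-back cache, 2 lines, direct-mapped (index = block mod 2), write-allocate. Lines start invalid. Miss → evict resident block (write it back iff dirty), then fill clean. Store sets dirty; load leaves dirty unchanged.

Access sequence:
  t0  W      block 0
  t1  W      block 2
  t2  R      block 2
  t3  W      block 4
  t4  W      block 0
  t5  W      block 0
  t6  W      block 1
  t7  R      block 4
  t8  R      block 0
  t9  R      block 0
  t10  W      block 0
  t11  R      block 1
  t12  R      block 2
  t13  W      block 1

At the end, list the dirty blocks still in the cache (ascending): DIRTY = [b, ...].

  0 | W B0 → L0 miss [D]
  1 | W B2 → L0 miss wb→B0 [D]
  2 | R B2 → L0 hit [D]
  3 | W B4 → L0 miss wb→B2 [D]
  4 | W B0 → L0 miss wb→B4 [D]
  5 | W B0 → L0 hit [D]
  6 | W B1 → L1 miss [D]
  7 | R B4 → L0 miss wb→B0 [-]
  8 | R B0 → L0 miss [-]
  9 | R B0 → L0 hit [-]
  10 | W B0 → L0 hit [D]
  11 | R B1 → L1 hit [D]
  12 | R B2 → L0 miss wb→B0 [-]
  13 | W B1 → L1 hit [D]

DIRTY = [1]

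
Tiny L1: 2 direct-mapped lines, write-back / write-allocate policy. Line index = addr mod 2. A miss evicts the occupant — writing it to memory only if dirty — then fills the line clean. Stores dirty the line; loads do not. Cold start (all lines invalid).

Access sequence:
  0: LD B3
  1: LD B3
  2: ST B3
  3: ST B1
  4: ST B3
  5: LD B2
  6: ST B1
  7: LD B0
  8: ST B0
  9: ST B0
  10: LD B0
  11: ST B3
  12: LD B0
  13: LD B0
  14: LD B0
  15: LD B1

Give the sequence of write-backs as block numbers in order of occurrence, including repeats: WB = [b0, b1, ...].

  0 | R B3 → L1 miss [-]
  1 | R B3 → L1 hit [-]
  2 | W B3 → L1 hit [D]
  3 | W B1 → L1 miss wb→B3 [D]
  4 | W B3 → L1 miss wb→B1 [D]
  5 | R B2 → L0 miss [-]
  6 | W B1 → L1 miss wb→B3 [D]
  7 | R B0 → L0 miss [-]
  8 | W B0 → L0 hit [D]
  9 | W B0 → L0 hit [D]
  10 | R B0 → L0 hit [D]
  11 | W B3 → L1 miss wb→B1 [D]
  12 | R B0 → L0 hit [D]
  13 | R B0 → L0 hit [D]
  14 | R B0 → L0 hit [D]
  15 | R B1 → L1 miss wb→B3 [-]

WB = [3, 1, 3, 1, 3]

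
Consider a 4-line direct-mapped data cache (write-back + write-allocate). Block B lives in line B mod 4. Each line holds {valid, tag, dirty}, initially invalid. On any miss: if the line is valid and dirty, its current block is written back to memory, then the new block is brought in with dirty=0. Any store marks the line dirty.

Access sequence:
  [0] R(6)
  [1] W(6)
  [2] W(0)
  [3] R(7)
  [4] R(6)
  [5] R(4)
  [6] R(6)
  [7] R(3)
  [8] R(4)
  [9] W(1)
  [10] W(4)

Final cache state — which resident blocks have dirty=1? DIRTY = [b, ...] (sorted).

0: R B6 -> L2 miss  d=-]
1: W B6 -> L2 hit  d=D]
2: W B0 -> L0 miss  d=D]
3: R B7 -> L3 miss  d=-]
4: R B6 -> L2 hit  d=D]
5: R B4 -> L0 miss wb->B0  d=-]
6: R B6 -> L2 hit  d=D]
7: R B3 -> L3 miss  d=-]
8: R B4 -> L0 hit  d=-]
9: W B1 -> L1 miss  d=D]
10: W B4 -> L0 hit  d=D]

DIRTY = [1, 4, 6]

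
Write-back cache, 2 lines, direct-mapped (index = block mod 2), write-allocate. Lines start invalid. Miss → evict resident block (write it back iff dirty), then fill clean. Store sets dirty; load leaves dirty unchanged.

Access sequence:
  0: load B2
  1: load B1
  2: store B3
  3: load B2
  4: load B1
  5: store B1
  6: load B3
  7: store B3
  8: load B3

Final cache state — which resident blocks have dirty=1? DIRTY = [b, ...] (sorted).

0: R B2 -> L0 miss  d=-]
1: R B1 -> L1 miss  d=-]
2: W B3 -> L1 miss  d=D]
3: R B2 -> L0 hit  d=-]
4: R B1 -> L1 miss wb->B3  d=-]
5: W B1 -> L1 hit  d=D]
6: R B3 -> L1 miss wb->B1  d=-]
7: W B3 -> L1 hit  d=D]
8: R B3 -> L1 hit  d=D]

DIRTY = [3]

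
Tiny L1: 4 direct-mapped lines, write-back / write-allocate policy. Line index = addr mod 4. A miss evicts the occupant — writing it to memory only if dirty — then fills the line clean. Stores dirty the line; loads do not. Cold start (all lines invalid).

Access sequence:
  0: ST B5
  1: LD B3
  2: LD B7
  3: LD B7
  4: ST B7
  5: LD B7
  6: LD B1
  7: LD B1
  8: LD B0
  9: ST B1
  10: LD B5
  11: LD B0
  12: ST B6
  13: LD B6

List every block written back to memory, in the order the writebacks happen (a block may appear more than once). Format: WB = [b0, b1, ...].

WB = [5, 1]

0: W B5 -> L1 miss  d=D]
1: R B3 -> L3 miss  d=-]
2: R B7 -> L3 miss  d=-]
3: R B7 -> L3 hit  d=-]
4: W B7 -> L3 hit  d=D]
5: R B7 -> L3 hit  d=D]
6: R B1 -> L1 miss wb->B5  d=-]
7: R B1 -> L1 hit  d=-]
8: R B0 -> L0 miss  d=-]
9: W B1 -> L1 hit  d=D]
10: R B5 -> L1 miss wb->B1  d=-]
11: R B0 -> L0 hit  d=-]
12: W B6 -> L2 miss  d=D]
13: R B6 -> L2 hit  d=D]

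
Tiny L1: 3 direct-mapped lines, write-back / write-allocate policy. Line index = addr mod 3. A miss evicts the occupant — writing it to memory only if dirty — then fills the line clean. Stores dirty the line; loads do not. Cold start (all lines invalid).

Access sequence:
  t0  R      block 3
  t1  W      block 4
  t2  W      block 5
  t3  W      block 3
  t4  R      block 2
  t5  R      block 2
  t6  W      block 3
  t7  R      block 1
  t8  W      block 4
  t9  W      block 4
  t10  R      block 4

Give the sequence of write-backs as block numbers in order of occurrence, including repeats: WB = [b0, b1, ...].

0: R B3 → L0 miss [-]
1: W B4 → L1 miss [D]
2: W B5 → L2 miss [D]
3: W B3 → L0 hit [D]
4: R B2 → L2 miss wb→B5 [-]
5: R B2 → L2 hit [-]
6: W B3 → L0 hit [D]
7: R B1 → L1 miss wb→B4 [-]
8: W B4 → L1 miss [D]
9: W B4 → L1 hit [D]
10: R B4 → L1 hit [D]

WB = [5, 4]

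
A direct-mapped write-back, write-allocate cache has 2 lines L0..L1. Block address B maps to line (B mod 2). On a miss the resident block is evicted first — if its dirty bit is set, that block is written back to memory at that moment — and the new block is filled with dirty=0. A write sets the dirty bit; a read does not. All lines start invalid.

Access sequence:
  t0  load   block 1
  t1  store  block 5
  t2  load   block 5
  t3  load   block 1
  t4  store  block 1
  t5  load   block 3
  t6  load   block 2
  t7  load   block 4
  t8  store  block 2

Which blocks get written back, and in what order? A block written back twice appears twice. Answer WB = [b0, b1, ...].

0: R B1 → L1 miss [-]
1: W B5 → L1 miss [D]
2: R B5 → L1 hit [D]
3: R B1 → L1 miss wb→B5 [-]
4: W B1 → L1 hit [D]
5: R B3 → L1 miss wb→B1 [-]
6: R B2 → L0 miss [-]
7: R B4 → L0 miss [-]
8: W B2 → L0 miss [D]

WB = [5, 1]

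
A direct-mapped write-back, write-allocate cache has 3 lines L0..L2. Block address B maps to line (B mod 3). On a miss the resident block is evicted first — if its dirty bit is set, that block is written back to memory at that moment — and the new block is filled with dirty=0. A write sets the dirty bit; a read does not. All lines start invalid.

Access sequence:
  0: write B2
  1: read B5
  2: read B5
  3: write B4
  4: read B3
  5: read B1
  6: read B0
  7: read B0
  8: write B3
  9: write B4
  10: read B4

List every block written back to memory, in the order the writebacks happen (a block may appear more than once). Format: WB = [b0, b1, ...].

0: W B2 → L2 miss [D]
1: R B5 → L2 miss wb→B2 [-]
2: R B5 → L2 hit [-]
3: W B4 → L1 miss [D]
4: R B3 → L0 miss [-]
5: R B1 → L1 miss wb→B4 [-]
6: R B0 → L0 miss [-]
7: R B0 → L0 hit [-]
8: W B3 → L0 miss [D]
9: W B4 → L1 miss [D]
10: R B4 → L1 hit [D]

WB = [2, 4]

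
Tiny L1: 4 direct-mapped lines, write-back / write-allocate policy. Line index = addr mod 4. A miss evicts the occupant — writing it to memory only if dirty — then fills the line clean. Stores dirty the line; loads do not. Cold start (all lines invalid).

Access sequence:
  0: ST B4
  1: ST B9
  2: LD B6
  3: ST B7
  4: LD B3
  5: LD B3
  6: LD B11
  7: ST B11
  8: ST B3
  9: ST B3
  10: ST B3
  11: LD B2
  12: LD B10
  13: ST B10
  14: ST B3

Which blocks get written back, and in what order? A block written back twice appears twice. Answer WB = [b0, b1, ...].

0: W B4 -> L0 miss  d=D]
1: W B9 -> L1 miss  d=D]
2: R B6 -> L2 miss  d=-]
3: W B7 -> L3 miss  d=D]
4: R B3 -> L3 miss wb->B7  d=-]
5: R B3 -> L3 hit  d=-]
6: R B11 -> L3 miss  d=-]
7: W B11 -> L3 hit  d=D]
8: W B3 -> L3 miss wb->B11  d=D]
9: W B3 -> L3 hit  d=D]
10: W B3 -> L3 hit  d=D]
11: R B2 -> L2 miss  d=-]
12: R B10 -> L2 miss  d=-]
13: W B10 -> L2 hit  d=D]
14: W B3 -> L3 hit  d=D]

WB = [7, 11]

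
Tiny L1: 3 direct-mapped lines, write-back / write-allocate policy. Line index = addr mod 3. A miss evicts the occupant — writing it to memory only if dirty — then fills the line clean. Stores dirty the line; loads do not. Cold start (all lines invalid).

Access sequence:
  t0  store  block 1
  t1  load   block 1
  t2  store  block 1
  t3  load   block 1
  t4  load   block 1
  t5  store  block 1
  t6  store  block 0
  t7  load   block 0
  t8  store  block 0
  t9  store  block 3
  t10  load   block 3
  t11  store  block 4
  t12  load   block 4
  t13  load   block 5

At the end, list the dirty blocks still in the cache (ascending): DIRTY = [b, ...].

0: W B1 -> L1 miss  d=D]
1: R B1 -> L1 hit  d=D]
2: W B1 -> L1 hit  d=D]
3: R B1 -> L1 hit  d=D]
4: R B1 -> L1 hit  d=D]
5: W B1 -> L1 hit  d=D]
6: W B0 -> L0 miss  d=D]
7: R B0 -> L0 hit  d=D]
8: W B0 -> L0 hit  d=D]
9: W B3 -> L0 miss wb->B0  d=D]
10: R B3 -> L0 hit  d=D]
11: W B4 -> L1 miss wb->B1  d=D]
12: R B4 -> L1 hit  d=D]
13: R B5 -> L2 miss  d=-]

DIRTY = [3, 4]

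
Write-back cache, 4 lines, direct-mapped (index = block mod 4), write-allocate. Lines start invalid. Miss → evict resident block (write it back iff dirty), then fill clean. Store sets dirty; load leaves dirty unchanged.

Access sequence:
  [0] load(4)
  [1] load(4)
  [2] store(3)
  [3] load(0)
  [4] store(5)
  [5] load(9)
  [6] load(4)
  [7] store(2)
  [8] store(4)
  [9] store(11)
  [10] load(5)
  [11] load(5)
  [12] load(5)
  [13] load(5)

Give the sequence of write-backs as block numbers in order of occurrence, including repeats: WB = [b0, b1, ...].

WB = [5, 3]

0: R B4 → L0 miss [-]
1: R B4 → L0 hit [-]
2: W B3 → L3 miss [D]
3: R B0 → L0 miss [-]
4: W B5 → L1 miss [D]
5: R B9 → L1 miss wb→B5 [-]
6: R B4 → L0 miss [-]
7: W B2 → L2 miss [D]
8: W B4 → L0 hit [D]
9: W B11 → L3 miss wb→B3 [D]
10: R B5 → L1 miss [-]
11: R B5 → L1 hit [-]
12: R B5 → L1 hit [-]
13: R B5 → L1 hit [-]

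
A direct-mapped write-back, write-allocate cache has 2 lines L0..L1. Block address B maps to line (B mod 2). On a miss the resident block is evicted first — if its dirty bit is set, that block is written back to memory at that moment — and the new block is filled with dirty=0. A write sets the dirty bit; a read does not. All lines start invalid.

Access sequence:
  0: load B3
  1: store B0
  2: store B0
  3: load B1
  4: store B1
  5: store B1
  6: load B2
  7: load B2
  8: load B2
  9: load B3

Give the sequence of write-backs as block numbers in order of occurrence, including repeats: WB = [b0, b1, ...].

  0 | R B3 → L1 miss [-]
  1 | W B0 → L0 miss [D]
  2 | W B0 → L0 hit [D]
  3 | R B1 → L1 miss [-]
  4 | W B1 → L1 hit [D]
  5 | W B1 → L1 hit [D]
  6 | R B2 → L0 miss wb→B0 [-]
  7 | R B2 → L0 hit [-]
  8 | R B2 → L0 hit [-]
  9 | R B3 → L1 miss wb→B1 [-]

WB = [0, 1]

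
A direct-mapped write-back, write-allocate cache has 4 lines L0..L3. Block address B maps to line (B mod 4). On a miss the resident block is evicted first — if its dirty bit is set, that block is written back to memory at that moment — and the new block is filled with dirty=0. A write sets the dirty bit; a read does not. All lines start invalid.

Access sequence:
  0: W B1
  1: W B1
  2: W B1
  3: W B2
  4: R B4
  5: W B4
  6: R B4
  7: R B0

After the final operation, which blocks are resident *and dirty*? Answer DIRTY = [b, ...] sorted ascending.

0: W B1 → L1 miss [D]
1: W B1 → L1 hit [D]
2: W B1 → L1 hit [D]
3: W B2 → L2 miss [D]
4: R B4 → L0 miss [-]
5: W B4 → L0 hit [D]
6: R B4 → L0 hit [D]
7: R B0 → L0 miss wb→B4 [-]

DIRTY = [1, 2]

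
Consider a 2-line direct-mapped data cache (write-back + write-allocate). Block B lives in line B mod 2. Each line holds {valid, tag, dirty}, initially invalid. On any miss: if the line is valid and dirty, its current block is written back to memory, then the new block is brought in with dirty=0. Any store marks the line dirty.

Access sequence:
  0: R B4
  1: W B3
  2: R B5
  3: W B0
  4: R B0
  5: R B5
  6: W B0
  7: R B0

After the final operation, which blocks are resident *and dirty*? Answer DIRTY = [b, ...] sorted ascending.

0: R B4 -> L0 miss  d=-]
1: W B3 -> L1 miss  d=D]
2: R B5 -> L1 miss wb->B3  d=-]
3: W B0 -> L0 miss  d=D]
4: R B0 -> L0 hit  d=D]
5: R B5 -> L1 hit  d=-]
6: W B0 -> L0 hit  d=D]
7: R B0 -> L0 hit  d=D]

DIRTY = [0]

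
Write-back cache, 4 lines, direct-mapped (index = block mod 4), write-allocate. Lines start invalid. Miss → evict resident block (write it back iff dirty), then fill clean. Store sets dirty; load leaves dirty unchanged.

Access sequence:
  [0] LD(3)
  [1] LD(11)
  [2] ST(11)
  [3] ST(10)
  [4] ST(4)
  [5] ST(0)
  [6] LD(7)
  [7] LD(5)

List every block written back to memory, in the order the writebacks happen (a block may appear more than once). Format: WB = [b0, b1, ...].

WB = [4, 11]

0: R B3 -> L3 miss  d=-]
1: R B11 -> L3 miss  d=-]
2: W B11 -> L3 hit  d=D]
3: W B10 -> L2 miss  d=D]
4: W B4 -> L0 miss  d=D]
5: W B0 -> L0 miss wb->B4  d=D]
6: R B7 -> L3 miss wb->B11  d=-]
7: R B5 -> L1 miss  d=-]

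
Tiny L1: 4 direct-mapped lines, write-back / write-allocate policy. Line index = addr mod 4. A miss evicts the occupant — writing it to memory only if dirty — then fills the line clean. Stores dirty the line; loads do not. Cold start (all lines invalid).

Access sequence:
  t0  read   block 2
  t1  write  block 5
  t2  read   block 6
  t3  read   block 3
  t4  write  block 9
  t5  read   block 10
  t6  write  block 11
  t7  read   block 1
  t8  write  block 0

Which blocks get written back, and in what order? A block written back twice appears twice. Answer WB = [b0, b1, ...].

WB = [5, 9]

0: R B2 → L2 miss [-]
1: W B5 → L1 miss [D]
2: R B6 → L2 miss [-]
3: R B3 → L3 miss [-]
4: W B9 → L1 miss wb→B5 [D]
5: R B10 → L2 miss [-]
6: W B11 → L3 miss [D]
7: R B1 → L1 miss wb→B9 [-]
8: W B0 → L0 miss [D]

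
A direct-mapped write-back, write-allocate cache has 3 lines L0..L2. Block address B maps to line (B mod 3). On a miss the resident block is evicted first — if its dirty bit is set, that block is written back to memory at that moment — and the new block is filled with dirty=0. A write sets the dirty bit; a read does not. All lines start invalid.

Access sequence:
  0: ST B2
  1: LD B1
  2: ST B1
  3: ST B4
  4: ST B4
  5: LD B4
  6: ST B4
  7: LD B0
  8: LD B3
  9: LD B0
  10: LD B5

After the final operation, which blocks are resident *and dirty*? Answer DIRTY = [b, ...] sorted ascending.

  0 | W B2 → L2 miss [D]
  1 | R B1 → L1 miss [-]
  2 | W B1 → L1 hit [D]
  3 | W B4 → L1 miss wb→B1 [D]
  4 | W B4 → L1 hit [D]
  5 | R B4 → L1 hit [D]
  6 | W B4 → L1 hit [D]
  7 | R B0 → L0 miss [-]
  8 | R B3 → L0 miss [-]
  9 | R B0 → L0 miss [-]
  10 | R B5 → L2 miss wb→B2 [-]

DIRTY = [4]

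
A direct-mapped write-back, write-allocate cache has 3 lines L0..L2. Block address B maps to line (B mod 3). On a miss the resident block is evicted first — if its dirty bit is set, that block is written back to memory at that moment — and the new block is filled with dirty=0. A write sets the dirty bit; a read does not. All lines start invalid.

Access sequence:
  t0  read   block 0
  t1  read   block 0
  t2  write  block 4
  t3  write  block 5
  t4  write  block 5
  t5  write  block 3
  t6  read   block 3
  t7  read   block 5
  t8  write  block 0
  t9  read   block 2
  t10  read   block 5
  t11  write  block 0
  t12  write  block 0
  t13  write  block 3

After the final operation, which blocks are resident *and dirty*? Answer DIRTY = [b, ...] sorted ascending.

0: R B0 -> L0 miss  d=-]
1: R B0 -> L0 hit  d=-]
2: W B4 -> L1 miss  d=D]
3: W B5 -> L2 miss  d=D]
4: W B5 -> L2 hit  d=D]
5: W B3 -> L0 miss  d=D]
6: R B3 -> L0 hit  d=D]
7: R B5 -> L2 hit  d=D]
8: W B0 -> L0 miss wb->B3  d=D]
9: R B2 -> L2 miss wb->B5  d=-]
10: R B5 -> L2 miss  d=-]
11: W B0 -> L0 hit  d=D]
12: W B0 -> L0 hit  d=D]
13: W B3 -> L0 miss wb->B0  d=D]

DIRTY = [3, 4]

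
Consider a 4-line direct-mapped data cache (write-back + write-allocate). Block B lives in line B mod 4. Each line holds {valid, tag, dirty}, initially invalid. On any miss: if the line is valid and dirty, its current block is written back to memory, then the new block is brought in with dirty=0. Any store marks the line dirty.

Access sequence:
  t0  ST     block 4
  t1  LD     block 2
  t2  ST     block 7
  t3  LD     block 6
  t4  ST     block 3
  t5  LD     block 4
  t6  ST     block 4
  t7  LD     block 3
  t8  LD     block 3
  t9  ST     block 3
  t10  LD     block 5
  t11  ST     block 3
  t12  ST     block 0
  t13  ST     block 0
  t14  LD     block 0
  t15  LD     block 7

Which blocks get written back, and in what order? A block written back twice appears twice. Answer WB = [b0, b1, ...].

  0 | W B4 → L0 miss [D]
  1 | R B2 → L2 miss [-]
  2 | W B7 → L3 miss [D]
  3 | R B6 → L2 miss [-]
  4 | W B3 → L3 miss wb→B7 [D]
  5 | R B4 → L0 hit [D]
  6 | W B4 → L0 hit [D]
  7 | R B3 → L3 hit [D]
  8 | R B3 → L3 hit [D]
  9 | W B3 → L3 hit [D]
  10 | R B5 → L1 miss [-]
  11 | W B3 → L3 hit [D]
  12 | W B0 → L0 miss wb→B4 [D]
  13 | W B0 → L0 hit [D]
  14 | R B0 → L0 hit [D]
  15 | R B7 → L3 miss wb→B3 [-]

WB = [7, 4, 3]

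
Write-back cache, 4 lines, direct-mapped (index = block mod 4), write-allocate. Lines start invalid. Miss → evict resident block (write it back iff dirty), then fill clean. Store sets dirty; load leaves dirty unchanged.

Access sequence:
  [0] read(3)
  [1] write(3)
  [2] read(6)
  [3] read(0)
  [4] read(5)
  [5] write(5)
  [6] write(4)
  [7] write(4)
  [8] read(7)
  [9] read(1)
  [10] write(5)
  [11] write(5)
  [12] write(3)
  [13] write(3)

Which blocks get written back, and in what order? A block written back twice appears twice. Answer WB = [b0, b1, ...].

WB = [3, 5]

0: R B3 -> L3 miss  d=-]
1: W B3 -> L3 hit  d=D]
2: R B6 -> L2 miss  d=-]
3: R B0 -> L0 miss  d=-]
4: R B5 -> L1 miss  d=-]
5: W B5 -> L1 hit  d=D]
6: W B4 -> L0 miss  d=D]
7: W B4 -> L0 hit  d=D]
8: R B7 -> L3 miss wb->B3  d=-]
9: R B1 -> L1 miss wb->B5  d=-]
10: W B5 -> L1 miss  d=D]
11: W B5 -> L1 hit  d=D]
12: W B3 -> L3 miss  d=D]
13: W B3 -> L3 hit  d=D]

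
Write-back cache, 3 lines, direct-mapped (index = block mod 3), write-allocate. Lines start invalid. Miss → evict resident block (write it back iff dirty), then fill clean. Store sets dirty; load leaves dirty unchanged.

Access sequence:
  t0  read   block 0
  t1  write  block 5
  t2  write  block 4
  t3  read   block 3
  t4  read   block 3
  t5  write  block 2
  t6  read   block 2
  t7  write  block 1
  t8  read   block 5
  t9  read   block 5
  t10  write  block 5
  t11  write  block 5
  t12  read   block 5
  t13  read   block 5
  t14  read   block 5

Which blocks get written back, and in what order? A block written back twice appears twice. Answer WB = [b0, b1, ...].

0: R B0 -> L0 miss  d=-]
1: W B5 -> L2 miss  d=D]
2: W B4 -> L1 miss  d=D]
3: R B3 -> L0 miss  d=-]
4: R B3 -> L0 hit  d=-]
5: W B2 -> L2 miss wb->B5  d=D]
6: R B2 -> L2 hit  d=D]
7: W B1 -> L1 miss wb->B4  d=D]
8: R B5 -> L2 miss wb->B2  d=-]
9: R B5 -> L2 hit  d=-]
10: W B5 -> L2 hit  d=D]
11: W B5 -> L2 hit  d=D]
12: R B5 -> L2 hit  d=D]
13: R B5 -> L2 hit  d=D]
14: R B5 -> L2 hit  d=D]

WB = [5, 4, 2]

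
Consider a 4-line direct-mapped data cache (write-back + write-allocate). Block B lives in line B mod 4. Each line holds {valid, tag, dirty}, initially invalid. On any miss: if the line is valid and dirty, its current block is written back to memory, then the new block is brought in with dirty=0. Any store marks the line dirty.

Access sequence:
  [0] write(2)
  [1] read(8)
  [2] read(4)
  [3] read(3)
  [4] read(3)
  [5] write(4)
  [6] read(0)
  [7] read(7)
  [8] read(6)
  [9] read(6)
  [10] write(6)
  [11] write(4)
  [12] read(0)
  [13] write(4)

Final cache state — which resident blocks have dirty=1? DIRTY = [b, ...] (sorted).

0: W B2 -> L2 miss  d=D]
1: R B8 -> L0 miss  d=-]
2: R B4 -> L0 miss  d=-]
3: R B3 -> L3 miss  d=-]
4: R B3 -> L3 hit  d=-]
5: W B4 -> L0 hit  d=D]
6: R B0 -> L0 miss wb->B4  d=-]
7: R B7 -> L3 miss  d=-]
8: R B6 -> L2 miss wb->B2  d=-]
9: R B6 -> L2 hit  d=-]
10: W B6 -> L2 hit  d=D]
11: W B4 -> L0 miss  d=D]
12: R B0 -> L0 miss wb->B4  d=-]
13: W B4 -> L0 miss  d=D]

DIRTY = [4, 6]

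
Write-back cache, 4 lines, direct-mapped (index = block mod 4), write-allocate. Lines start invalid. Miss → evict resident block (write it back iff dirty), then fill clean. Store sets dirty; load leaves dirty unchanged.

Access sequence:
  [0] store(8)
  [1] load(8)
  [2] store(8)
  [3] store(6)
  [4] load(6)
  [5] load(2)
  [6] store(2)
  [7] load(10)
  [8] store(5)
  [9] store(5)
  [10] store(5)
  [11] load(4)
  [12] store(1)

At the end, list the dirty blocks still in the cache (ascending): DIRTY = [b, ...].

DIRTY = [1]

0: W B8 -> L0 miss  d=D]
1: R B8 -> L0 hit  d=D]
2: W B8 -> L0 hit  d=D]
3: W B6 -> L2 miss  d=D]
4: R B6 -> L2 hit  d=D]
5: R B2 -> L2 miss wb->B6  d=-]
6: W B2 -> L2 hit  d=D]
7: R B10 -> L2 miss wb->B2  d=-]
8: W B5 -> L1 miss  d=D]
9: W B5 -> L1 hit  d=D]
10: W B5 -> L1 hit  d=D]
11: R B4 -> L0 miss wb->B8  d=-]
12: W B1 -> L1 miss wb->B5  d=D]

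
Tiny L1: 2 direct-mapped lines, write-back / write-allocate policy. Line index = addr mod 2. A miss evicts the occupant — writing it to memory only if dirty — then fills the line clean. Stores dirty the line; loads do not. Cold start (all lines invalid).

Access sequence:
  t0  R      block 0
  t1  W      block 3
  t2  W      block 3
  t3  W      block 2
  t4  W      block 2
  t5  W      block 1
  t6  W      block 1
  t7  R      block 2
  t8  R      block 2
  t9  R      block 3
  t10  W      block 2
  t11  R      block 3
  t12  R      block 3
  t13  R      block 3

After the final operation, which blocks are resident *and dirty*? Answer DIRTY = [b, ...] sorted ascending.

DIRTY = [2]

0: R B0 -> L0 miss  d=-]
1: W B3 -> L1 miss  d=D]
2: W B3 -> L1 hit  d=D]
3: W B2 -> L0 miss  d=D]
4: W B2 -> L0 hit  d=D]
5: W B1 -> L1 miss wb->B3  d=D]
6: W B1 -> L1 hit  d=D]
7: R B2 -> L0 hit  d=D]
8: R B2 -> L0 hit  d=D]
9: R B3 -> L1 miss wb->B1  d=-]
10: W B2 -> L0 hit  d=D]
11: R B3 -> L1 hit  d=-]
12: R B3 -> L1 hit  d=-]
13: R B3 -> L1 hit  d=-]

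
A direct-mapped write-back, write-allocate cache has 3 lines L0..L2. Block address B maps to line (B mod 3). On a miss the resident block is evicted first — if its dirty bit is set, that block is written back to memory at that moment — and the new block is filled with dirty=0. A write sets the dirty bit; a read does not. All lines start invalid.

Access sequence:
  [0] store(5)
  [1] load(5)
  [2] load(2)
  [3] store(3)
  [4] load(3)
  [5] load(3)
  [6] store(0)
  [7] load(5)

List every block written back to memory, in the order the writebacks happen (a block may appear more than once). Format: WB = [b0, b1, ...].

0: W B5 → L2 miss [D]
1: R B5 → L2 hit [D]
2: R B2 → L2 miss wb→B5 [-]
3: W B3 → L0 miss [D]
4: R B3 → L0 hit [D]
5: R B3 → L0 hit [D]
6: W B0 → L0 miss wb→B3 [D]
7: R B5 → L2 miss [-]

WB = [5, 3]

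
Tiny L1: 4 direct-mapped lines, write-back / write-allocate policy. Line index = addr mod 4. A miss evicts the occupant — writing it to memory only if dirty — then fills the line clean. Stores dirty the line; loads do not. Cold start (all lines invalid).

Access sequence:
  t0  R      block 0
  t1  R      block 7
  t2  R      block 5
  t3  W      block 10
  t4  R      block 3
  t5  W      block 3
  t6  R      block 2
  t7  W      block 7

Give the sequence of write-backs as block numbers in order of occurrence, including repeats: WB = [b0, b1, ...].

WB = [10, 3]

0: R B0 → L0 miss [-]
1: R B7 → L3 miss [-]
2: R B5 → L1 miss [-]
3: W B10 → L2 miss [D]
4: R B3 → L3 miss [-]
5: W B3 → L3 hit [D]
6: R B2 → L2 miss wb→B10 [-]
7: W B7 → L3 miss wb→B3 [D]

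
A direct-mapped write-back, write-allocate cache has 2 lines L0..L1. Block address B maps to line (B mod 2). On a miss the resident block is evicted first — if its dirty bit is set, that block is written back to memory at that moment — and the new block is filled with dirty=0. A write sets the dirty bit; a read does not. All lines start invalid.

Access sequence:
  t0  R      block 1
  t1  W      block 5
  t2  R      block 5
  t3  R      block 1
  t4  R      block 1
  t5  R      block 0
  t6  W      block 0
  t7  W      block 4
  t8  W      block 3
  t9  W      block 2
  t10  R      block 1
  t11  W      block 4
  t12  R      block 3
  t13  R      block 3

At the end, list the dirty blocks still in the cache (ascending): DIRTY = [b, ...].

DIRTY = [4]

0: R B1 → L1 miss [-]
1: W B5 → L1 miss [D]
2: R B5 → L1 hit [D]
3: R B1 → L1 miss wb→B5 [-]
4: R B1 → L1 hit [-]
5: R B0 → L0 miss [-]
6: W B0 → L0 hit [D]
7: W B4 → L0 miss wb→B0 [D]
8: W B3 → L1 miss [D]
9: W B2 → L0 miss wb→B4 [D]
10: R B1 → L1 miss wb→B3 [-]
11: W B4 → L0 miss wb→B2 [D]
12: R B3 → L1 miss [-]
13: R B3 → L1 hit [-]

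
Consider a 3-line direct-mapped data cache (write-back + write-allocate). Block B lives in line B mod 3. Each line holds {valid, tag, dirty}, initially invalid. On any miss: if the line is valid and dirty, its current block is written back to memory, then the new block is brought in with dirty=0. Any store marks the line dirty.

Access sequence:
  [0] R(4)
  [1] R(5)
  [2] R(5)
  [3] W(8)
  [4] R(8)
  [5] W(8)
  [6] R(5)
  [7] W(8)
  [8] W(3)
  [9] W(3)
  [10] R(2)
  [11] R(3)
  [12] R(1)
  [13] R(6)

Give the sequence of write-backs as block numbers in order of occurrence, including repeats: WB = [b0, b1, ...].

0: R B4 → L1 miss [-]
1: R B5 → L2 miss [-]
2: R B5 → L2 hit [-]
3: W B8 → L2 miss [D]
4: R B8 → L2 hit [D]
5: W B8 → L2 hit [D]
6: R B5 → L2 miss wb→B8 [-]
7: W B8 → L2 miss [D]
8: W B3 → L0 miss [D]
9: W B3 → L0 hit [D]
10: R B2 → L2 miss wb→B8 [-]
11: R B3 → L0 hit [D]
12: R B1 → L1 miss [-]
13: R B6 → L0 miss wb→B3 [-]

WB = [8, 8, 3]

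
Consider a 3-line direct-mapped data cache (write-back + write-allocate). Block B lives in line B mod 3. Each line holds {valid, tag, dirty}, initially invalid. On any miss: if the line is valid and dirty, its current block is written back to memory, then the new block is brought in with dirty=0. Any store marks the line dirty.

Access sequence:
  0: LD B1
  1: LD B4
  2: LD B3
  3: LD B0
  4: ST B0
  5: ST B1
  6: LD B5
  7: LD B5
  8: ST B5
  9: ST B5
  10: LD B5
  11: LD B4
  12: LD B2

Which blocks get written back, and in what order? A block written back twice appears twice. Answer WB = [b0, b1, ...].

WB = [1, 5]

  0 | R B1 → L1 miss [-]
  1 | R B4 → L1 miss [-]
  2 | R B3 → L0 miss [-]
  3 | R B0 → L0 miss [-]
  4 | W B0 → L0 hit [D]
  5 | W B1 → L1 miss [D]
  6 | R B5 → L2 miss [-]
  7 | R B5 → L2 hit [-]
  8 | W B5 → L2 hit [D]
  9 | W B5 → L2 hit [D]
  10 | R B5 → L2 hit [D]
  11 | R B4 → L1 miss wb→B1 [-]
  12 | R B2 → L2 miss wb→B5 [-]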